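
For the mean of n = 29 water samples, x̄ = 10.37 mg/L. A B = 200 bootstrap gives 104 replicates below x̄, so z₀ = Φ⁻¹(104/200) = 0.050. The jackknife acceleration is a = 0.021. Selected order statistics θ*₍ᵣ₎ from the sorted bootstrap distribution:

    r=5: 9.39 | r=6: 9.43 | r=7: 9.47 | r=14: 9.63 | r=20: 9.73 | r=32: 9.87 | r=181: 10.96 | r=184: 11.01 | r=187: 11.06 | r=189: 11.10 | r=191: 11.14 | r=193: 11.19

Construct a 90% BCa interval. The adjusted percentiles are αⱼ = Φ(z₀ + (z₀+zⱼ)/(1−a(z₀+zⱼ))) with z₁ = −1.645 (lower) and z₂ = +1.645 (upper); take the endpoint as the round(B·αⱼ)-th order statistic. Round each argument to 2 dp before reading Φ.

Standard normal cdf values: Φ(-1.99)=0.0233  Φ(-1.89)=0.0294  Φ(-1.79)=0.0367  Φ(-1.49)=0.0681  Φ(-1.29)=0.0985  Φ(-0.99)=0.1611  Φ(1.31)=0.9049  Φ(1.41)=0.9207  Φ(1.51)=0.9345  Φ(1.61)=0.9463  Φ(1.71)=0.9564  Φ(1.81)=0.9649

(9.63, 11.19)

Lower: z₀ + z₁ = 0.050 + (-1.645) = -1.595; 1 − a(z₀+z₁) = 1 − (0.021)(-1.595) = 1.0335; argument = 0.050 + (-1.595)/1.0335 = -1.4933 → -1.49.
α₁ = Φ(-1.49) = 0.0681; rank = round(200 × 0.0681) = 14; θ*₍14₎ = 9.63.
Upper: z₀ + z₂ = 1.695; 1 − a(z₀+z₂) = 0.9644; argument = 1.8076 → 1.81; α₂ = 0.9649; rank = 193; θ*₍193₎ = 11.19.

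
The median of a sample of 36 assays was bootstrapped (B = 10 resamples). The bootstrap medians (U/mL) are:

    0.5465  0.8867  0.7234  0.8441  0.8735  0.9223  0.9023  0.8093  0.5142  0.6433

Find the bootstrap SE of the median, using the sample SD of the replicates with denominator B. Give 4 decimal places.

SE* = 0.1434

Bootstrap SE is the standard deviation of the 10 replicate medians.
Mean of replicates: (0.5465 + 0.8867 + 0.7234 + 0.8441 + 0.8735 + 0.9223 + 0.9023 + 0.8093 + 0.5142 + 0.6433) / 10 = 7.66560 / 10 = 0.76656
Sum of squared deviations: (−0.22006)² + (+0.12014)² + (−0.04316)² + (+0.07754)² + (+0.10694)² + (+0.15574)² + (+0.13574)² + (+0.04274)² + (−0.25236)² + (−0.12326)² = 0.20556
Variance = 0.20556 / 10 = 0.02056
SE* = √0.02056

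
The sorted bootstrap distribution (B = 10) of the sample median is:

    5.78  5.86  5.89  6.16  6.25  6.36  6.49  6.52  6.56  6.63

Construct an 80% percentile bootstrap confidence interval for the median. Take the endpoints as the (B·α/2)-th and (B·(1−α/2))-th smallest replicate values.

(5.78, 6.56)

α = 0.20; lower rank = 10 × 0.100 = 1; upper rank = 10 × 0.900 = 9.
The 1st smallest replicate is 5.78; the 9th is 6.56.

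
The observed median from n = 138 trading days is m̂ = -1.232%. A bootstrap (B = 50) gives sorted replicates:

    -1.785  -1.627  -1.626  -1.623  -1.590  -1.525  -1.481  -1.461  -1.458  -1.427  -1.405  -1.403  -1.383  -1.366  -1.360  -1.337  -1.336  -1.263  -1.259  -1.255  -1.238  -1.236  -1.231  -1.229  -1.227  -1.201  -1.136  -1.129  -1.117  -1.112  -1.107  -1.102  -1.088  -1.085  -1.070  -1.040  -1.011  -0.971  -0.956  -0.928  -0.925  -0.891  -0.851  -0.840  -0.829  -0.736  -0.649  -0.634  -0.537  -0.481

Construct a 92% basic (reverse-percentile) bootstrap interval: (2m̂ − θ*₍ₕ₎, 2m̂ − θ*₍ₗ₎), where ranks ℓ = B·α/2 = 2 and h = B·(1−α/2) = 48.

(-1.830, -0.837)

Percentile endpoints at ranks 2 and 48: θ*₍2₎ = -1.627, θ*₍48₎ = -0.634.
Basic interval reflects these around m̂:
  lower = 2 × -1.232 − -0.634 = -1.830
  upper = 2 × -1.232 − -1.627 = -0.837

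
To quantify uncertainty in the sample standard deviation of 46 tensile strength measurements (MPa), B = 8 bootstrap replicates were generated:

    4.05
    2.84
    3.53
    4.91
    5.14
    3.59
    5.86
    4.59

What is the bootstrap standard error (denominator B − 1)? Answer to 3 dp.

SE* = 0.992

Bootstrap SE is the standard deviation of the 8 replicate standard deviations.
Mean of replicates: (4.05 + 2.84 + 3.53 + 4.91 + 5.14 + 3.59 + 5.86 + 4.59) / 8 = 34.5100 / 8 = 4.3137
Sum of squared deviations: (−0.2637)² + (−1.4737)² + (−0.7837)² + (+0.5963)² + (+0.8262)² + (−0.7237)² + (+1.5463)² + (+0.2763)² = 6.8850
Variance = 6.8850 / 7 = 0.9836
SE* = √0.9836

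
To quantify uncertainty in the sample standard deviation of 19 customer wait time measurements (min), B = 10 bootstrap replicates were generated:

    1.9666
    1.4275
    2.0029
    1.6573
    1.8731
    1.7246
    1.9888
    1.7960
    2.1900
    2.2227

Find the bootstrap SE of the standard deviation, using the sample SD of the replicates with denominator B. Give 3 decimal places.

SE* = 0.231

Bootstrap SE is the standard deviation of the 10 replicate standard deviations.
Mean of replicates: (1.9666 + 1.4275 + 2.0029 + 1.6573 + 1.8731 + 1.7246 + 1.9888 + 1.7960 + 2.1900 + 2.2227) / 10 = 18.84950 / 10 = 1.88495
Sum of squared deviations: (+0.08165)² + (−0.45745)² + (+0.11795)² + (−0.22765)² + (−0.01185)² + (−0.16035)² + (+0.10385)² + (−0.08895)² + (+0.30505)² + (+0.33775)² = 0.53334
Variance = 0.53334 / 10 = 0.05333
SE* = √0.05333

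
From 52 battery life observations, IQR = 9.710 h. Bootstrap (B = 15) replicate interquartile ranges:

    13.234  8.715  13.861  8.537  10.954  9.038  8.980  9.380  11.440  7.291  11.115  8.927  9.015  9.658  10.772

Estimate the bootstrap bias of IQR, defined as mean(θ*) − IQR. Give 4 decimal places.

bias = +0.3511

mean(θ*) = (13.234 + 8.715 + 13.861 + 8.537 + 10.954 + 9.038 + 8.980 + 9.380 + 11.440 + 7.291 + 11.115 + 8.927 + 9.015 + 9.658 + 10.772) / 15 = 10.06113
bias = 10.06113 − 9.710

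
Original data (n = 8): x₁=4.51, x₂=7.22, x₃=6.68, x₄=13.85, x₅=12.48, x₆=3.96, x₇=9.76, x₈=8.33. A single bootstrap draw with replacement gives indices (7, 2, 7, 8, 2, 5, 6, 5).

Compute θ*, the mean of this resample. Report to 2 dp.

θ* = 8.90

Resample values: 9.76, 7.22, 9.76, 8.33, 7.22, 12.48, 3.96, 12.48.
Mean = (9.76 + 7.22 + 9.76 + 8.33 + 7.22 + 12.48 + 3.96 + 12.48) / 8 = 71.210 / 8 = 8.90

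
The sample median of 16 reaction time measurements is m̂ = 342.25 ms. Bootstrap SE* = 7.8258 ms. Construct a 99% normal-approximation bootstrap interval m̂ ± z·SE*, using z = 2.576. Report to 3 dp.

Margin = 2.576 × 7.8258 = 20.1593
Interval: 342.25 ± 20.1593

(322.091, 362.409)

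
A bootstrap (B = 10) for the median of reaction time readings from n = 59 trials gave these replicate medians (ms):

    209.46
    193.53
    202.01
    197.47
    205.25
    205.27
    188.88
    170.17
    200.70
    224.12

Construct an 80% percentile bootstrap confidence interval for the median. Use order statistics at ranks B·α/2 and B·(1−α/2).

(170.17, 209.46)

Sorted replicates: 170.17, 188.88, 193.53, 197.47, 200.70, 202.01, 205.25, 205.27, 209.46, 224.12
α = 0.20; lower rank = 10 × 0.100 = 1; upper rank = 10 × 0.900 = 9.
The 1st smallest replicate is 170.17; the 9th is 209.46.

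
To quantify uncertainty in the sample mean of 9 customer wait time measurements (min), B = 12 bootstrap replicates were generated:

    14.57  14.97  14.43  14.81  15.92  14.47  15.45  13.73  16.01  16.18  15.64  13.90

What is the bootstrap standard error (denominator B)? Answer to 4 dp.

Bootstrap SE is the standard deviation of the 12 replicate means.
Mean of replicates: (14.57 + 14.97 + 14.43 + 14.81 + 15.92 + 14.47 + 15.45 + 13.73 + 16.01 + 16.18 + 15.64 + 13.90) / 12 = 180.08000 / 12 = 15.00667
Sum of squared deviations: (−0.43667)² + (−0.03667)² + (−0.57667)² + (−0.19667)² + (+0.91333)² + (−0.53667)² + (+0.44333)² + (−1.27667)² + (+1.00333)² + (+1.17333)² + (+0.63333)² + (−1.10667)² = 7.52107
Variance = 7.52107 / 12 = 0.62676
SE* = √0.62676

SE* = 0.7917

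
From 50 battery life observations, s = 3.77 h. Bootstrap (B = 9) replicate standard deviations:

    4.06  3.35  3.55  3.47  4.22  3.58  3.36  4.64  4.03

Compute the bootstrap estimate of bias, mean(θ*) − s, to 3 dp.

mean(θ*) = (4.06 + 3.35 + 3.55 + 3.47 + 4.22 + 3.58 + 3.36 + 4.64 + 4.03) / 9 = 3.8067
bias = 3.8067 − 3.77

bias = +0.037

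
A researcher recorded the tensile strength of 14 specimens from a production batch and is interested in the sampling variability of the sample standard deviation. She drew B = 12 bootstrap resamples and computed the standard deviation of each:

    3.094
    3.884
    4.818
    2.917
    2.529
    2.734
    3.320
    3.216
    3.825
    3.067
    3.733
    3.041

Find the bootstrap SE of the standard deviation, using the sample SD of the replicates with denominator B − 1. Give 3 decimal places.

Bootstrap SE is the standard deviation of the 12 replicate standard deviations.
Mean of replicates: (3.094 + 3.884 + 4.818 + 2.917 + 2.529 + 2.734 + 3.320 + 3.216 + 3.825 + 3.067 + 3.733 + 3.041) / 12 = 40.1780 / 12 = 3.3482
Sum of squared deviations: (−0.2542)² + (+0.5358)² + (+1.4698)² + (−0.4312)² + (−0.8192)² + (−0.6142)² + (−0.0282)² + (−0.1322)² + (+0.4768)² + (−0.2812)² + (+0.3848)² + (−0.3072)² = 4.3134
Variance = 4.3134 / 11 = 0.3921
SE* = √0.3921

SE* = 0.626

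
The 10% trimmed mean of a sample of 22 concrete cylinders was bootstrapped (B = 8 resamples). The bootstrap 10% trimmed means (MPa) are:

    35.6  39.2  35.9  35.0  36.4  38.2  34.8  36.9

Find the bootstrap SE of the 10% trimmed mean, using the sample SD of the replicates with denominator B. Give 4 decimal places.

Bootstrap SE is the standard deviation of the 8 replicate 10% trimmed means.
Mean of replicates: (35.6 + 39.2 + 35.9 + 35.0 + 36.4 + 38.2 + 34.8 + 36.9) / 8 = 292.00000 / 8 = 36.50000
Sum of squared deviations: (−0.90000)² + (+2.70000)² + (−0.60000)² + (−1.50000)² + (−0.10000)² + (+1.70000)² + (−1.70000)² + (+0.40000)² = 16.66000
Variance = 16.66000 / 8 = 2.08250
SE* = √2.08250

SE* = 1.4431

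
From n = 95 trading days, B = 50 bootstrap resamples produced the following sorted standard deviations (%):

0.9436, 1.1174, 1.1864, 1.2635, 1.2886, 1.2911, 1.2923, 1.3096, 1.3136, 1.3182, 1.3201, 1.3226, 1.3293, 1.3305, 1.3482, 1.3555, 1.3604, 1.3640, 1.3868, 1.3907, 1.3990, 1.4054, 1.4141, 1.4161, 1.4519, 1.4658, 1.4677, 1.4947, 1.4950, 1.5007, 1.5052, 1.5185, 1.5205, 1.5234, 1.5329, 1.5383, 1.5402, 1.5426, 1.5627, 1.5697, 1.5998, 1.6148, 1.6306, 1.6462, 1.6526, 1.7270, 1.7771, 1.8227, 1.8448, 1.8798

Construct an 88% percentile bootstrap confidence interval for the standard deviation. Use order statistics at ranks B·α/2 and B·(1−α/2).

(1.1864, 1.7771)

α = 0.12; lower rank = 50 × 0.060 = 3; upper rank = 50 × 0.940 = 47.
The 3rd smallest replicate is 1.1864; the 47th is 1.7771.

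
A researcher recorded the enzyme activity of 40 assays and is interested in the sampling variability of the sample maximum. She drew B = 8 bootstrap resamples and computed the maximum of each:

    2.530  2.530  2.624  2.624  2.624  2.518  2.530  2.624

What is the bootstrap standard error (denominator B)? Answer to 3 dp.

Bootstrap SE is the standard deviation of the 8 replicate maximums.
Mean of replicates: (2.530 + 2.530 + 2.624 + 2.624 + 2.624 + 2.518 + 2.530 + 2.624) / 8 = 20.6040 / 8 = 2.5755
Sum of squared deviations: (−0.0455)² + (−0.0455)² + (+0.0485)² + (+0.0485)² + (+0.0485)² + (−0.0575)² + (−0.0455)² + (+0.0485)² = 0.0189
Variance = 0.0189 / 8 = 0.0024
SE* = √0.0024

SE* = 0.049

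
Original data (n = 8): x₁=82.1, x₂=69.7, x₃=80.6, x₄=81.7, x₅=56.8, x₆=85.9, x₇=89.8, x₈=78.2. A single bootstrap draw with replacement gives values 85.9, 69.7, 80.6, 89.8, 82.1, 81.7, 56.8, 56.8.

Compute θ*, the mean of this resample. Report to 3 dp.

θ* = 75.425

Mean = (85.9 + 69.7 + 80.6 + 89.8 + 82.1 + 81.7 + 56.8 + 56.8) / 8 = 603.40 / 8 = 75.425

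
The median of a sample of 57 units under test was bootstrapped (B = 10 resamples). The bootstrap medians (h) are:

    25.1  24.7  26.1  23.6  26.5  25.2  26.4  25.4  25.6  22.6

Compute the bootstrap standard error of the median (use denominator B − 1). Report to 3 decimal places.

Bootstrap SE is the standard deviation of the 10 replicate medians.
Mean of replicates: (25.1 + 24.7 + 26.1 + 23.6 + 26.5 + 25.2 + 26.4 + 25.4 + 25.6 + 22.6) / 10 = 251.2000 / 10 = 25.1200
Sum of squared deviations: (−0.0200)² + (−0.4200)² + (+0.9800)² + (−1.5200)² + (+1.3800)² + (+0.0800)² + (+1.2800)² + (+0.2800)² + (+0.4800)² + (−2.5200)² = 13.6560
Variance = 13.6560 / 9 = 1.5173
SE* = √1.5173

SE* = 1.232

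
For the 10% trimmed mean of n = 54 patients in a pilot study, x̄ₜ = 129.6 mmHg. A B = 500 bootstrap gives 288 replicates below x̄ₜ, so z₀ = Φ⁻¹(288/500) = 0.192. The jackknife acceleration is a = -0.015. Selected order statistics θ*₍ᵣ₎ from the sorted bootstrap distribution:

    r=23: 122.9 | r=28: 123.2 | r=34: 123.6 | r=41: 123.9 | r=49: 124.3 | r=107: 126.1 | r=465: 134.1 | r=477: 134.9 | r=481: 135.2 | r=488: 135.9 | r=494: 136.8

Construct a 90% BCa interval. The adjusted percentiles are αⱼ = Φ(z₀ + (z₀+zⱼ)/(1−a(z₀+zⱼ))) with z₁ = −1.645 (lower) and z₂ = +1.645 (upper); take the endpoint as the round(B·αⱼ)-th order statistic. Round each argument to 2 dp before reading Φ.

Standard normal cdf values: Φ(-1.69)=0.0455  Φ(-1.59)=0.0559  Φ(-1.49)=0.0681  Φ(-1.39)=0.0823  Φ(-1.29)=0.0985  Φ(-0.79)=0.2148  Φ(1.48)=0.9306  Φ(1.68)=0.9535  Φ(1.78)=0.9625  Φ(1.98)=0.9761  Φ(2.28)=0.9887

(124.3, 135.9)

Lower: z₀ + z₁ = 0.192 + (-1.645) = -1.453; 1 − a(z₀+z₁) = 1 − (-0.015)(-1.453) = 0.9782; argument = 0.192 + (-1.453)/0.9782 = -1.2934 → -1.29.
α₁ = Φ(-1.29) = 0.0985; rank = round(500 × 0.0985) = 49; θ*₍49₎ = 124.3.
Upper: z₀ + z₂ = 1.837; 1 − a(z₀+z₂) = 1.0276; argument = 1.9797 → 1.98; α₂ = 0.9761; rank = 488; θ*₍488₎ = 135.9.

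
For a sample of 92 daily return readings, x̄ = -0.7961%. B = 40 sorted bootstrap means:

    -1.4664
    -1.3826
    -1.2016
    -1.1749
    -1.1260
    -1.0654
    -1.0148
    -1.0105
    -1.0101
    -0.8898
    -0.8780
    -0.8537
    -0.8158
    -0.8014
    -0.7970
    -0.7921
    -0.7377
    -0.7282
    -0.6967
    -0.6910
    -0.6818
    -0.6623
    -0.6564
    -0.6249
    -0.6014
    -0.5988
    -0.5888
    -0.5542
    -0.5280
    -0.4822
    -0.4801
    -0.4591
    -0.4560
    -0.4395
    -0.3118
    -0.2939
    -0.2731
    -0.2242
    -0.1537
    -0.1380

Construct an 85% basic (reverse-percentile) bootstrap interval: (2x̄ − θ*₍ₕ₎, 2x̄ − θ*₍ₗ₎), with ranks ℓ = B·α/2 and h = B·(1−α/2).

(-1.3191, -0.3906)

Percentile endpoints at ranks 3 and 37: θ*₍3₎ = -1.2016, θ*₍37₎ = -0.2731.
Basic interval reflects these around x̄:
  lower = 2 × -0.7961 − -0.2731 = -1.3191
  upper = 2 × -0.7961 − -1.2016 = -0.3906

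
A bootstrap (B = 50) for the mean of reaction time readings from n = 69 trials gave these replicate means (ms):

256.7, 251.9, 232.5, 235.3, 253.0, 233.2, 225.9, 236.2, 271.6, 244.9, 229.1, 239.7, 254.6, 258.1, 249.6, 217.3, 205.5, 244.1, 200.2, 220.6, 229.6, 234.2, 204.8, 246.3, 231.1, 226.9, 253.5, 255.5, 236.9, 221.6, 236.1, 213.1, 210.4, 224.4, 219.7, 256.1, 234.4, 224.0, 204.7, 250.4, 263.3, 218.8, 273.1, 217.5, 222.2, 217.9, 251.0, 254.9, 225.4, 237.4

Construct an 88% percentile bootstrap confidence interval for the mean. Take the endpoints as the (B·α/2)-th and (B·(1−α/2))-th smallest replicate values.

(204.8, 258.1)

Sorted replicates: 200.2, 204.7, 204.8, 205.5, 210.4, 213.1, 217.3, 217.5, 217.9, 218.8, 219.7, 220.6, 221.6, 222.2, 224.0, 224.4, 225.4, 225.9, 226.9, 229.1, 229.6, 231.1, 232.5, 233.2, 234.2, 234.4, 235.3, 236.1, 236.2, 236.9, 237.4, 239.7, 244.1, 244.9, 246.3, 249.6, 250.4, 251.0, 251.9, 253.0, 253.5, 254.6, 254.9, 255.5, 256.1, 256.7, 258.1, 263.3, 271.6, 273.1
α = 0.12; lower rank = 50 × 0.060 = 3; upper rank = 50 × 0.940 = 47.
The 3rd smallest replicate is 204.8; the 47th is 258.1.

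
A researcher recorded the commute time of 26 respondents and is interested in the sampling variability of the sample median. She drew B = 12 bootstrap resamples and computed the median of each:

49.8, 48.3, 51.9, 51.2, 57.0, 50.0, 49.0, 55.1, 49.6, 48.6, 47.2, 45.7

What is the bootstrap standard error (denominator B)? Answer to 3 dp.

Bootstrap SE is the standard deviation of the 12 replicate medians.
Mean of replicates: (49.8 + 48.3 + 51.9 + 51.2 + 57.0 + 50.0 + 49.0 + 55.1 + 49.6 + 48.6 + 47.2 + 45.7) / 12 = 603.4000 / 12 = 50.2833
Sum of squared deviations: (−0.4833)² + (−1.9833)² + (+1.6167)² + (+0.9167)² + (+6.7167)² + (−0.2833)² + (−1.2833)² + (+4.8167)² + (−0.6833)² + (−1.6833)² + (−3.0833)² + (−4.5833)² = 111.4767
Variance = 111.4767 / 12 = 9.2897
SE* = √9.2897

SE* = 3.048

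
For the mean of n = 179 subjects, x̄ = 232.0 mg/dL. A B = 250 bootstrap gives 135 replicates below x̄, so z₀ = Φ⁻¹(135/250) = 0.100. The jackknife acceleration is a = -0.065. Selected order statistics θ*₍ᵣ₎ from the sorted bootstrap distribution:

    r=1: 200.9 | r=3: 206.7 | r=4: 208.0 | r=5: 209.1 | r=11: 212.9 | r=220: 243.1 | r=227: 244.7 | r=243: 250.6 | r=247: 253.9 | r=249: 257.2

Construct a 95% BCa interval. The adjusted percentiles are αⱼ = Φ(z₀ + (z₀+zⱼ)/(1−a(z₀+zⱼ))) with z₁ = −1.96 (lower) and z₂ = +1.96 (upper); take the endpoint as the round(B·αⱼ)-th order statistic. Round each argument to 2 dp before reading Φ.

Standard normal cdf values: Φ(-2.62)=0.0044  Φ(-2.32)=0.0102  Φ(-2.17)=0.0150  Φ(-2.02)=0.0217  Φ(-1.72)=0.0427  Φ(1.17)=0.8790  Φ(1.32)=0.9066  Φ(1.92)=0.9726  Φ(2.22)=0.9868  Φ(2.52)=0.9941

(209.1, 250.6)

Lower: z₀ + z₁ = 0.100 + (-1.960) = -1.860; 1 − a(z₀+z₁) = 1 − (-0.065)(-1.860) = 0.8791; argument = 0.100 + (-1.860)/0.8791 = -2.0158 → -2.02.
α₁ = Φ(-2.02) = 0.0217; rank = round(250 × 0.0217) = 5; θ*₍5₎ = 209.1.
Upper: z₀ + z₂ = 2.060; 1 − a(z₀+z₂) = 1.1339; argument = 1.9167 → 1.92; α₂ = 0.9726; rank = 243; θ*₍243₎ = 250.6.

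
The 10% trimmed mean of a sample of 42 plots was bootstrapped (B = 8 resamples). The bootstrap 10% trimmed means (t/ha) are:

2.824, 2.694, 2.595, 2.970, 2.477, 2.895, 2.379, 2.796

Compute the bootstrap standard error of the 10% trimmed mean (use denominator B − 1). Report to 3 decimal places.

SE* = 0.207

Bootstrap SE is the standard deviation of the 8 replicate 10% trimmed means.
Mean of replicates: (2.824 + 2.694 + 2.595 + 2.970 + 2.477 + 2.895 + 2.379 + 2.796) / 8 = 21.6300 / 8 = 2.7037
Sum of squared deviations: (+0.1202)² + (−0.0097)² + (−0.1087)² + (+0.2663)² + (−0.2268)² + (+0.1913)² + (−0.3247)² + (+0.0922)² = 0.2992
Variance = 0.2992 / 7 = 0.0427
SE* = √0.0427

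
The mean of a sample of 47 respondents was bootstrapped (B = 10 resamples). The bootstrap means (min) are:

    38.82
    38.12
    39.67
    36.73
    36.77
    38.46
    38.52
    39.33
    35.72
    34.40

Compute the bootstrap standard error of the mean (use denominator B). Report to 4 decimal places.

SE* = 1.6067

Bootstrap SE is the standard deviation of the 10 replicate means.
Mean of replicates: (38.82 + 38.12 + 39.67 + 36.73 + 36.77 + 38.46 + 38.52 + 39.33 + 35.72 + 34.40) / 10 = 376.54000 / 10 = 37.65400
Sum of squared deviations: (+1.16600)² + (+0.46600)² + (+2.01600)² + (−0.92400)² + (−0.88400)² + (+0.80600)² + (+0.86600)² + (+1.67600)² + (−1.93400)² + (−3.25400)² = 25.81364
Variance = 25.81364 / 10 = 2.58136
SE* = √2.58136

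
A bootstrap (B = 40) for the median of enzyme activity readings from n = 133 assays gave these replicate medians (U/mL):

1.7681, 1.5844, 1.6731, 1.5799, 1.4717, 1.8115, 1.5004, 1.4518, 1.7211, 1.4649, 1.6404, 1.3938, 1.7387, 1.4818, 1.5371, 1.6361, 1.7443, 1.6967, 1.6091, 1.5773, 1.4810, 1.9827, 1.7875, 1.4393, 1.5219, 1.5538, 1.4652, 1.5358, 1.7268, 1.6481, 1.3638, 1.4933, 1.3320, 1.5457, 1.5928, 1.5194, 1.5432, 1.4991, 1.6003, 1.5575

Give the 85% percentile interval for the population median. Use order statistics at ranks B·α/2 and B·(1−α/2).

Sorted replicates: 1.3320, 1.3638, 1.3938, 1.4393, 1.4518, 1.4649, 1.4652, 1.4717, 1.4810, 1.4818, 1.4933, 1.4991, 1.5004, 1.5194, 1.5219, 1.5358, 1.5371, 1.5432, 1.5457, 1.5538, 1.5575, 1.5773, 1.5799, 1.5844, 1.5928, 1.6003, 1.6091, 1.6361, 1.6404, 1.6481, 1.6731, 1.6967, 1.7211, 1.7268, 1.7387, 1.7443, 1.7681, 1.7875, 1.8115, 1.9827
α = 0.15; lower rank = 40 × 0.075 = 3; upper rank = 40 × 0.925 = 37.
The 3rd smallest replicate is 1.3938; the 37th is 1.7681.

(1.3938, 1.7681)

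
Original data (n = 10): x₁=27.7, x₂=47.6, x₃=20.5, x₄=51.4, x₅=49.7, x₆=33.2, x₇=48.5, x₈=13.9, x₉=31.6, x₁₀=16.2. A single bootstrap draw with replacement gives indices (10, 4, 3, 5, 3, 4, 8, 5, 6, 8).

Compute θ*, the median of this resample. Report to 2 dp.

Resample values: 16.2, 51.4, 20.5, 49.7, 20.5, 51.4, 13.9, 49.7, 33.2, 13.9.
Sorted: 13.9, 13.9, 16.2, 20.5, 20.5, 33.2, 49.7, 49.7, 51.4, 51.4
Median = average of the two middle values = 26.85

θ* = 26.85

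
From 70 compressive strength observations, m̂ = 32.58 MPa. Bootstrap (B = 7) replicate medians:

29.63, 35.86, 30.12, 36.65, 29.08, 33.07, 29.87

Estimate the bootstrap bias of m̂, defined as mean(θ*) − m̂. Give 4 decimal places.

bias = −0.5400

mean(θ*) = (29.63 + 35.86 + 30.12 + 36.65 + 29.08 + 33.07 + 29.87) / 7 = 32.04000
bias = 32.04000 − 32.58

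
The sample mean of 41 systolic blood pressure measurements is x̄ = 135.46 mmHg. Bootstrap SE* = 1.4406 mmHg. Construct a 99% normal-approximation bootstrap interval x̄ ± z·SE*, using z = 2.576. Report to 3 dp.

Margin = 2.576 × 1.4406 = 3.7110
Interval: 135.46 ± 3.7110

(131.749, 139.171)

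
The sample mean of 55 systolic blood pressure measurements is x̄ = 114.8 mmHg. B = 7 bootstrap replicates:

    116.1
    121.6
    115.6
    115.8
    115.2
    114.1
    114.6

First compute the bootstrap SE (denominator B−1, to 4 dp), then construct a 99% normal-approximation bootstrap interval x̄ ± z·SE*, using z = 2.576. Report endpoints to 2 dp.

(108.35, 121.25)

Mean of replicates = 116.1429; sum of squared deviations = 37.6371; SE* = √(37.6371/6) = 2.5046
Margin = 2.576 × 2.5046 = 6.452
Interval: 114.8 ± 6.452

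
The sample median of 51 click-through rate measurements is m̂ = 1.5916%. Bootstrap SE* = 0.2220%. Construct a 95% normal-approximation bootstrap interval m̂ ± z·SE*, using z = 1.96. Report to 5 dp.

Margin = 1.96 × 0.2220 = 0.435120
Interval: 1.5916 ± 0.435120

(1.15648, 2.02672)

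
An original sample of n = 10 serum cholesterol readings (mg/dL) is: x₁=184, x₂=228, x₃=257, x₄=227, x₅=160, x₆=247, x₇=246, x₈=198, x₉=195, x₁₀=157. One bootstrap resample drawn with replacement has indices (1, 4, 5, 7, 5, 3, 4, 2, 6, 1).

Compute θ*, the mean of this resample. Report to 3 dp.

Resample values: 184, 227, 160, 246, 160, 257, 227, 228, 247, 184.
Mean = (184 + 227 + 160 + 246 + 160 + 257 + 227 + 228 + 247 + 184) / 10 = 2120.0 / 10 = 212.000

θ* = 212.000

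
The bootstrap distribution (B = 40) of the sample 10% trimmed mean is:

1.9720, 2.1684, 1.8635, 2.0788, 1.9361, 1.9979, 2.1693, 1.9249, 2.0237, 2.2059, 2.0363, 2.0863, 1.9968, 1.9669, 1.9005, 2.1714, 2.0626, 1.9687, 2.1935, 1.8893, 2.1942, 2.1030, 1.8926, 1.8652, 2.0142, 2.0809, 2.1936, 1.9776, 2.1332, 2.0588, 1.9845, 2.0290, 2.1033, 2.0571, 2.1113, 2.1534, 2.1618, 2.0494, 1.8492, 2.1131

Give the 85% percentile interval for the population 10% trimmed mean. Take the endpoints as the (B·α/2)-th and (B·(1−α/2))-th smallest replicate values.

(1.8652, 2.1935)

Sorted replicates: 1.8492, 1.8635, 1.8652, 1.8893, 1.8926, 1.9005, 1.9249, 1.9361, 1.9669, 1.9687, 1.9720, 1.9776, 1.9845, 1.9968, 1.9979, 2.0142, 2.0237, 2.0290, 2.0363, 2.0494, 2.0571, 2.0588, 2.0626, 2.0788, 2.0809, 2.0863, 2.1030, 2.1033, 2.1113, 2.1131, 2.1332, 2.1534, 2.1618, 2.1684, 2.1693, 2.1714, 2.1935, 2.1936, 2.1942, 2.2059
α = 0.15; lower rank = 40 × 0.075 = 3; upper rank = 40 × 0.925 = 37.
The 3rd smallest replicate is 1.8652; the 37th is 2.1935.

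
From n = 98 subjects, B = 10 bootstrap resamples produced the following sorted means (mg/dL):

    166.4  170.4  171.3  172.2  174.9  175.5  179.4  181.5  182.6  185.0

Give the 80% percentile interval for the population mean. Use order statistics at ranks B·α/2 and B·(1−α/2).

α = 0.20; lower rank = 10 × 0.100 = 1; upper rank = 10 × 0.900 = 9.
The 1st smallest replicate is 166.4; the 9th is 182.6.

(166.4, 182.6)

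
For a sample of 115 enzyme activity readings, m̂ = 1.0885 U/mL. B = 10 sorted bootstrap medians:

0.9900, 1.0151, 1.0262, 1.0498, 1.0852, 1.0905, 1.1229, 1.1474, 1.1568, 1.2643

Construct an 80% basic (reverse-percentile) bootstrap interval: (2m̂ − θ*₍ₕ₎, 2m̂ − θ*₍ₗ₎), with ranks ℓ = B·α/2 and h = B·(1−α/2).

Percentile endpoints at ranks 1 and 9: θ*₍1₎ = 0.9900, θ*₍9₎ = 1.1568.
Basic interval reflects these around m̂:
  lower = 2 × 1.0885 − 1.1568 = 1.0202
  upper = 2 × 1.0885 − 0.9900 = 1.1870

(1.0202, 1.1870)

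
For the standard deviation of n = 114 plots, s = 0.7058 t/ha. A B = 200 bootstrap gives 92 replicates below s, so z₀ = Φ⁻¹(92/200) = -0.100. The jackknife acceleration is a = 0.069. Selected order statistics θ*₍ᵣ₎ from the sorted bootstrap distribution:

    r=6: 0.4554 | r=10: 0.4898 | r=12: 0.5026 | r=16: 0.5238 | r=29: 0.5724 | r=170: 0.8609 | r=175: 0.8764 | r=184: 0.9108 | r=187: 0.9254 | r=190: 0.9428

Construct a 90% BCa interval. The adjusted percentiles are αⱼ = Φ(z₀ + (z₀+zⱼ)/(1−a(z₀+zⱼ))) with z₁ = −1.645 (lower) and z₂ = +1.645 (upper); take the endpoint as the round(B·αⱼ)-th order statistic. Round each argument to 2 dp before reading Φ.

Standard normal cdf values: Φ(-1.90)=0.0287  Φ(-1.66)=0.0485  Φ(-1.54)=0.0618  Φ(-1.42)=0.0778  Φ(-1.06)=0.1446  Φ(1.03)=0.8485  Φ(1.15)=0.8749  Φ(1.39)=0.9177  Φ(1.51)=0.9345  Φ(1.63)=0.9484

Lower: z₀ + z₁ = -0.100 + (-1.645) = -1.745; 1 − a(z₀+z₁) = 1 − (0.069)(-1.745) = 1.1204; argument = -0.100 + (-1.745)/1.1204 = -1.6575 → -1.66.
α₁ = Φ(-1.66) = 0.0485; rank = round(200 × 0.0485) = 10; θ*₍10₎ = 0.4898.
Upper: z₀ + z₂ = 1.545; 1 − a(z₀+z₂) = 0.8934; argument = 1.6294 → 1.63; α₂ = 0.9484; rank = 190; θ*₍190₎ = 0.9428.

(0.4898, 0.9428)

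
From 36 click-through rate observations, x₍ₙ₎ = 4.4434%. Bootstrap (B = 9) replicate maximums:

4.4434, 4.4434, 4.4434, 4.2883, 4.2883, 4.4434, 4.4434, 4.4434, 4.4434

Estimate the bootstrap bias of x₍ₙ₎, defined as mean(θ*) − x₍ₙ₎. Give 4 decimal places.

bias = −0.0345

mean(θ*) = (4.4434 + 4.4434 + 4.4434 + 4.2883 + 4.2883 + 4.4434 + 4.4434 + 4.4434 + 4.4434) / 9 = 4.40893
bias = 4.40893 − 4.4434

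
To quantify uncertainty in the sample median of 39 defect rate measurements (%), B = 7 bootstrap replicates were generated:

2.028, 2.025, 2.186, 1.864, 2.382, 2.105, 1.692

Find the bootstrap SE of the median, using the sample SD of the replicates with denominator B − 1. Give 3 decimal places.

SE* = 0.222

Bootstrap SE is the standard deviation of the 7 replicate medians.
Mean of replicates: (2.028 + 2.025 + 2.186 + 1.864 + 2.382 + 2.105 + 1.692) / 7 = 14.2820 / 7 = 2.0403
Sum of squared deviations: (−0.0123)² + (−0.0153)² + (+0.1457)² + (−0.1763)² + (+0.3417)² + (+0.0647)² + (−0.3483)² = 0.2950
Variance = 0.2950 / 6 = 0.0492
SE* = √0.0492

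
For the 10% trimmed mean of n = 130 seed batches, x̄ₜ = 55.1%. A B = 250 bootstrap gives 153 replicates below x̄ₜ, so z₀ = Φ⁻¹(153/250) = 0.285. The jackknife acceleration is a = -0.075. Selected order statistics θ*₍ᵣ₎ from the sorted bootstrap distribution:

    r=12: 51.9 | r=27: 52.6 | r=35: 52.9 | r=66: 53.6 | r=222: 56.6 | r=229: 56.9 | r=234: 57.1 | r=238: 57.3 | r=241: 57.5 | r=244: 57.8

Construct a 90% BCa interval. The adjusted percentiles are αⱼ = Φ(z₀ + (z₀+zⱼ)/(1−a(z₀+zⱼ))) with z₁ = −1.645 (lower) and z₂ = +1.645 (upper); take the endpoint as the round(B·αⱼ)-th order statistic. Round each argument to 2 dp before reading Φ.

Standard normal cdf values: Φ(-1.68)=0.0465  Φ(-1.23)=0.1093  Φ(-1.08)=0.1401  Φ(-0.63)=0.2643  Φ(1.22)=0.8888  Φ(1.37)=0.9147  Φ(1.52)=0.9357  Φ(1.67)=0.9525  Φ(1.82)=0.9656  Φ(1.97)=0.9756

Lower: z₀ + z₁ = 0.285 + (-1.645) = -1.360; 1 − a(z₀+z₁) = 1 − (-0.075)(-1.360) = 0.8980; argument = 0.285 + (-1.360)/0.8980 = -1.2295 → -1.23.
α₁ = Φ(-1.23) = 0.1093; rank = round(250 × 0.1093) = 27; θ*₍27₎ = 52.6.
Upper: z₀ + z₂ = 1.930; 1 − a(z₀+z₂) = 1.1447; argument = 1.9710 → 1.97; α₂ = 0.9756; rank = 244; θ*₍244₎ = 57.8.

(52.6, 57.8)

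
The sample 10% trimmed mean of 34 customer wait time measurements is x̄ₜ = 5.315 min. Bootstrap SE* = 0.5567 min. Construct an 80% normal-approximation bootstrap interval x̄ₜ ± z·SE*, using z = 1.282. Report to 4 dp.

(4.6013, 6.0287)

Margin = 1.282 × 0.5567 = 0.71369
Interval: 5.315 ± 0.71369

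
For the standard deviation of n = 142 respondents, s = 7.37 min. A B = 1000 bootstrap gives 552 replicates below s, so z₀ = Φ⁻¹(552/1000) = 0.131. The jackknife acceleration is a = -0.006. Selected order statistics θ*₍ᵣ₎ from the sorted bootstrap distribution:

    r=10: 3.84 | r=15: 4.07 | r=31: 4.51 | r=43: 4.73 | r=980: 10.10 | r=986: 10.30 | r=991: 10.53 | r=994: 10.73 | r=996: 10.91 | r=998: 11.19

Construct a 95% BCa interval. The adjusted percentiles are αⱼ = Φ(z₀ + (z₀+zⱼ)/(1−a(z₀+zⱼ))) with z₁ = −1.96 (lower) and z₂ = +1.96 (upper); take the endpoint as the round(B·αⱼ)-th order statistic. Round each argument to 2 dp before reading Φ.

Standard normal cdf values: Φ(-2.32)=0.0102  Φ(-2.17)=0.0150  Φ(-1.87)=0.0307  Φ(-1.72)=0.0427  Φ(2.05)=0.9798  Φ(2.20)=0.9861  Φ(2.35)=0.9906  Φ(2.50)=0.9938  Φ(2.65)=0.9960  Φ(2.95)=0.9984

(4.73, 10.30)

Lower: z₀ + z₁ = 0.131 + (-1.960) = -1.829; 1 − a(z₀+z₁) = 1 − (-0.006)(-1.829) = 0.9890; argument = 0.131 + (-1.829)/0.9890 = -1.7183 → -1.72.
α₁ = Φ(-1.72) = 0.0427; rank = round(1000 × 0.0427) = 43; θ*₍43₎ = 4.73.
Upper: z₀ + z₂ = 2.091; 1 − a(z₀+z₂) = 1.0125; argument = 2.1961 → 2.20; α₂ = 0.9861; rank = 986; θ*₍986₎ = 10.30.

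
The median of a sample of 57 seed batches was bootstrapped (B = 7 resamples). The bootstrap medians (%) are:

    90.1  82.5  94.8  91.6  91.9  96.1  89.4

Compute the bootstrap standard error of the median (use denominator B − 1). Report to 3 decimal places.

SE* = 4.419

Bootstrap SE is the standard deviation of the 7 replicate medians.
Mean of replicates: (90.1 + 82.5 + 94.8 + 91.6 + 91.9 + 96.1 + 89.4) / 7 = 636.4000 / 7 = 90.9143
Sum of squared deviations: (−0.8143)² + (−8.4143)² + (+3.8857)² + (+0.6857)² + (+0.9857)² + (+5.1857)² + (−1.5143)² = 117.1886
Variance = 117.1886 / 6 = 19.5314
SE* = √19.5314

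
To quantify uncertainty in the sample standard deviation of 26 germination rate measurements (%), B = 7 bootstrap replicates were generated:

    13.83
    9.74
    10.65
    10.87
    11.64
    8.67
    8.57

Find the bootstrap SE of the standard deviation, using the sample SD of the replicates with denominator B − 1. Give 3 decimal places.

SE* = 1.833

Bootstrap SE is the standard deviation of the 7 replicate standard deviations.
Mean of replicates: (13.83 + 9.74 + 10.65 + 10.87 + 11.64 + 8.67 + 8.57) / 7 = 73.9700 / 7 = 10.5671
Sum of squared deviations: (+3.2629)² + (−0.8271)² + (+0.0829)² + (+0.3029)² + (+1.0729)² + (−1.8971)² + (−1.9971)² = 20.1677
Variance = 20.1677 / 6 = 3.3613
SE* = √3.3613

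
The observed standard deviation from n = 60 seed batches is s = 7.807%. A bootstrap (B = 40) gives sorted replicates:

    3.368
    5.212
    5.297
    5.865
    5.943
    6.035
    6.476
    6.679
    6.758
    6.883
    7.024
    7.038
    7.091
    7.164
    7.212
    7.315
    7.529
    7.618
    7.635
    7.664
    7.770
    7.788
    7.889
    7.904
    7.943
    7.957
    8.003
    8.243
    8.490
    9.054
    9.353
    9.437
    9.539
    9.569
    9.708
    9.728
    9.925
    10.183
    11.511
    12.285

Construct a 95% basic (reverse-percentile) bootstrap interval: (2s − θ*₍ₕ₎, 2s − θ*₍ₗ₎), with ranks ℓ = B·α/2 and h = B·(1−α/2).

Percentile endpoints at ranks 1 and 39: θ*₍1₎ = 3.368, θ*₍39₎ = 11.511.
Basic interval reflects these around s:
  lower = 2 × 7.807 − 11.511 = 4.103
  upper = 2 × 7.807 − 3.368 = 12.246

(4.103, 12.246)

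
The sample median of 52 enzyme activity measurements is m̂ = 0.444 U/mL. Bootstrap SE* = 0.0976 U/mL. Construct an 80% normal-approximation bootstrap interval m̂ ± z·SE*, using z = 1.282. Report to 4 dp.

(0.3189, 0.5691)

Margin = 1.282 × 0.0976 = 0.12512
Interval: 0.444 ± 0.12512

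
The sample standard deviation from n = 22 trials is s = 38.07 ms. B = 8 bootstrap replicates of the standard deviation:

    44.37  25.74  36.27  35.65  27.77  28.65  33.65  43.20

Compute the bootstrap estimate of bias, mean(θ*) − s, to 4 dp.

mean(θ*) = (44.37 + 25.74 + 36.27 + 35.65 + 27.77 + 28.65 + 33.65 + 43.20) / 8 = 34.41250
bias = 34.41250 − 38.07

bias = −3.6575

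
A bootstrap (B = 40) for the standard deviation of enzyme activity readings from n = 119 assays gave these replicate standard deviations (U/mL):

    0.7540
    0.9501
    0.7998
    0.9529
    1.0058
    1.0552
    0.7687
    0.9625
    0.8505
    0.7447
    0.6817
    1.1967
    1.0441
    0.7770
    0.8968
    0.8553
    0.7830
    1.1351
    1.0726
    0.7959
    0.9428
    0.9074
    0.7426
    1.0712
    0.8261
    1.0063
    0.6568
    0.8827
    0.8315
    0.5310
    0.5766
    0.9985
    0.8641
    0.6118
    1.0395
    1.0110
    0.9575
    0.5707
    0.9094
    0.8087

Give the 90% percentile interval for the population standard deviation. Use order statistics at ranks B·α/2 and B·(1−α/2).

(0.5707, 1.0726)

Sorted replicates: 0.5310, 0.5707, 0.5766, 0.6118, 0.6568, 0.6817, 0.7426, 0.7447, 0.7540, 0.7687, 0.7770, 0.7830, 0.7959, 0.7998, 0.8087, 0.8261, 0.8315, 0.8505, 0.8553, 0.8641, 0.8827, 0.8968, 0.9074, 0.9094, 0.9428, 0.9501, 0.9529, 0.9575, 0.9625, 0.9985, 1.0058, 1.0063, 1.0110, 1.0395, 1.0441, 1.0552, 1.0712, 1.0726, 1.1351, 1.1967
α = 0.10; lower rank = 40 × 0.050 = 2; upper rank = 40 × 0.950 = 38.
The 2nd smallest replicate is 0.5707; the 38th is 1.0726.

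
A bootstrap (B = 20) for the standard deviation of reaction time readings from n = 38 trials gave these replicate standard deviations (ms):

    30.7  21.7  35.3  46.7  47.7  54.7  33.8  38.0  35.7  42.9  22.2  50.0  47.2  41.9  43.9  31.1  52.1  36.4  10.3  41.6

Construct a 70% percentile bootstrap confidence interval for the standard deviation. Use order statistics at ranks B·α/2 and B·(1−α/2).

(22.2, 47.7)

Sorted replicates: 10.3, 21.7, 22.2, 30.7, 31.1, 33.8, 35.3, 35.7, 36.4, 38.0, 41.6, 41.9, 42.9, 43.9, 46.7, 47.2, 47.7, 50.0, 52.1, 54.7
α = 0.30; lower rank = 20 × 0.150 = 3; upper rank = 20 × 0.850 = 17.
The 3rd smallest replicate is 22.2; the 17th is 47.7.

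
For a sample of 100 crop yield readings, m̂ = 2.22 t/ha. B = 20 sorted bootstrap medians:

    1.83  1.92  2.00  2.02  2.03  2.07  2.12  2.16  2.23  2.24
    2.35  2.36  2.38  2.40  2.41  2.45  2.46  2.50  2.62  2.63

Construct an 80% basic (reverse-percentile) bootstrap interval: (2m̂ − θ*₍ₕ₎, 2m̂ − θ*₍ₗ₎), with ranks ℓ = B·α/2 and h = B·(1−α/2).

(1.94, 2.52)

Percentile endpoints at ranks 2 and 18: θ*₍2₎ = 1.92, θ*₍18₎ = 2.50.
Basic interval reflects these around m̂:
  lower = 2 × 2.22 − 2.50 = 1.94
  upper = 2 × 2.22 − 1.92 = 2.52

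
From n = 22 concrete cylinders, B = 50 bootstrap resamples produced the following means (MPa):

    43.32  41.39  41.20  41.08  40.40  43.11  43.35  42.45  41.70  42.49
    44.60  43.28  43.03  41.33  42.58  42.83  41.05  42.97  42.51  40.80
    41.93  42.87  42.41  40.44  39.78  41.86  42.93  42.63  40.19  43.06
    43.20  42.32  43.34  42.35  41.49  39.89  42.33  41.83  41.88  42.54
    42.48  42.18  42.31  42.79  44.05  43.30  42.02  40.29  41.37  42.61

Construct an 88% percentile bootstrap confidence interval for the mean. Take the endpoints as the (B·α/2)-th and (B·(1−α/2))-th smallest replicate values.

(40.19, 43.34)

Sorted replicates: 39.78, 39.89, 40.19, 40.29, 40.40, 40.44, 40.80, 41.05, 41.08, 41.20, 41.33, 41.37, 41.39, 41.49, 41.70, 41.83, 41.86, 41.88, 41.93, 42.02, 42.18, 42.31, 42.32, 42.33, 42.35, 42.41, 42.45, 42.48, 42.49, 42.51, 42.54, 42.58, 42.61, 42.63, 42.79, 42.83, 42.87, 42.93, 42.97, 43.03, 43.06, 43.11, 43.20, 43.28, 43.30, 43.32, 43.34, 43.35, 44.05, 44.60
α = 0.12; lower rank = 50 × 0.060 = 3; upper rank = 50 × 0.940 = 47.
The 3rd smallest replicate is 40.19; the 47th is 43.34.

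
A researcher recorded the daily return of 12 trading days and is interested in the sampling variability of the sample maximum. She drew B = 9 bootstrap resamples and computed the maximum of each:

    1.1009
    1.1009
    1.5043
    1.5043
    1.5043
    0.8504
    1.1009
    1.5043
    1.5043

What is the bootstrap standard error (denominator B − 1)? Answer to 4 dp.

Bootstrap SE is the standard deviation of the 9 replicate maximums.
Mean of replicates: (1.1009 + 1.1009 + 1.5043 + 1.5043 + 1.5043 + 0.8504 + 1.1009 + 1.5043 + 1.5043) / 9 = 11.67460 / 9 = 1.29718
Sum of squared deviations: (−0.19628)² + (−0.19628)² + (+0.20712)² + (+0.20712)² + (+0.20712)² + (−0.44678)² + (−0.19628)² + (+0.20712)² + (+0.20712)² = 0.52968
Variance = 0.52968 / 8 = 0.06621
SE* = √0.06621

SE* = 0.2573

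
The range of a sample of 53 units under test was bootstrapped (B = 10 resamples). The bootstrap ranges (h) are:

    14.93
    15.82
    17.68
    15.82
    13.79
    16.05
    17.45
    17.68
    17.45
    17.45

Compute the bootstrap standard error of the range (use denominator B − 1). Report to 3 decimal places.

SE* = 1.348

Bootstrap SE is the standard deviation of the 10 replicate ranges.
Mean of replicates: (14.93 + 15.82 + 17.68 + 15.82 + 13.79 + 16.05 + 17.45 + 17.68 + 17.45 + 17.45) / 10 = 164.1200 / 10 = 16.4120
Sum of squared deviations: (−1.4820)² + (−0.5920)² + (+1.2680)² + (−0.5920)² + (−2.6220)² + (−0.3620)² + (+1.0380)² + (+1.2680)² + (+1.0380)² + (+1.0380)² = 16.3512
Variance = 16.3512 / 9 = 1.8168
SE* = √1.8168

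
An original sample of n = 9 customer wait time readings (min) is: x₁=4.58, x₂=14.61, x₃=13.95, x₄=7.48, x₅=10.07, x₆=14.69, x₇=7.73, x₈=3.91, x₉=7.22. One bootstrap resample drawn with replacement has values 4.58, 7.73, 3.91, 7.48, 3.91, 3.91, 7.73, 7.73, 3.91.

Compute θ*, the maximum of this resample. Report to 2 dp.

Maximum = 7.73

θ* = 7.73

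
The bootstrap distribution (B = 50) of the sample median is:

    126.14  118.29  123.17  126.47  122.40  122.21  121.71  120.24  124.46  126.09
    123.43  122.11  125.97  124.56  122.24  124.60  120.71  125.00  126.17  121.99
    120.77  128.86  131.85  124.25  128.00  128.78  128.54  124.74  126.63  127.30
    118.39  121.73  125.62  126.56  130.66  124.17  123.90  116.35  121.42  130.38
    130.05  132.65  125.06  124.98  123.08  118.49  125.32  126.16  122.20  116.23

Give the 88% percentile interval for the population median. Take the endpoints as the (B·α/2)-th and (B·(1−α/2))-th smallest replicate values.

(118.29, 130.38)

Sorted replicates: 116.23, 116.35, 118.29, 118.39, 118.49, 120.24, 120.71, 120.77, 121.42, 121.71, 121.73, 121.99, 122.11, 122.20, 122.21, 122.24, 122.40, 123.08, 123.17, 123.43, 123.90, 124.17, 124.25, 124.46, 124.56, 124.60, 124.74, 124.98, 125.00, 125.06, 125.32, 125.62, 125.97, 126.09, 126.14, 126.16, 126.17, 126.47, 126.56, 126.63, 127.30, 128.00, 128.54, 128.78, 128.86, 130.05, 130.38, 130.66, 131.85, 132.65
α = 0.12; lower rank = 50 × 0.060 = 3; upper rank = 50 × 0.940 = 47.
The 3rd smallest replicate is 118.29; the 47th is 130.38.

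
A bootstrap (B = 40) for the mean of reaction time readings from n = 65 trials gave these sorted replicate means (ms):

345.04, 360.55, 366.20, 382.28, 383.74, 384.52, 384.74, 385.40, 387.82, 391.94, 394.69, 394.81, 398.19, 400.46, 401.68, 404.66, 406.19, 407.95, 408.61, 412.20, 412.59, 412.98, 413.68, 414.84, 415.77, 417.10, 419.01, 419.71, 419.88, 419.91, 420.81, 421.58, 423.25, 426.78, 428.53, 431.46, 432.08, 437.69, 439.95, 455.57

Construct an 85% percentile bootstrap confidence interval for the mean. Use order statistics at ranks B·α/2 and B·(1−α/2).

α = 0.15; lower rank = 40 × 0.075 = 3; upper rank = 40 × 0.925 = 37.
The 3rd smallest replicate is 366.20; the 37th is 432.08.

(366.20, 432.08)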